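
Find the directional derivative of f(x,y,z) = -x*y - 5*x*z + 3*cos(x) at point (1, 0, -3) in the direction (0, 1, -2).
9*sqrt(5)/5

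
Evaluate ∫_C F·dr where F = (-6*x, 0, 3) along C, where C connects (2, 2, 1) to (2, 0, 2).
3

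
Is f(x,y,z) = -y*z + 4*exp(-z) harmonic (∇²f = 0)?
No, ∇²f = 4*exp(-z)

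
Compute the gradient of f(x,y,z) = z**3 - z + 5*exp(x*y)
(5*y*exp(x*y), 5*x*exp(x*y), 3*z**2 - 1)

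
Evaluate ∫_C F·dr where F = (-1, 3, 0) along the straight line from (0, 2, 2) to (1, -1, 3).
-10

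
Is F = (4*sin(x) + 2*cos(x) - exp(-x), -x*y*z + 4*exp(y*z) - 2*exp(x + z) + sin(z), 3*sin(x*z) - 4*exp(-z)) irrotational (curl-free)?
No, ∇×F = (x*y - 4*y*exp(y*z) + 2*exp(x + z) - cos(z), -3*z*cos(x*z), -y*z - 2*exp(x + z))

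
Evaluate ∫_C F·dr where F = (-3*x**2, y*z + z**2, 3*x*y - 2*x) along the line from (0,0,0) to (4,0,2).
-72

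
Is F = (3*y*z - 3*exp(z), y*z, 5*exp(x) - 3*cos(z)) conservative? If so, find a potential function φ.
No, ∇×F = (-y, 3*y - 5*exp(x) - 3*exp(z), -3*z) ≠ 0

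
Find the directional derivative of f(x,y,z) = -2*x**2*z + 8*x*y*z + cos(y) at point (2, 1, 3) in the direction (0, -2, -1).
2*sqrt(5)*(-52 + sin(1))/5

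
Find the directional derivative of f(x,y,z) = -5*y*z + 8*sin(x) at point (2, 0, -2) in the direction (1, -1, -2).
sqrt(6)*(-5 + 4*cos(2))/3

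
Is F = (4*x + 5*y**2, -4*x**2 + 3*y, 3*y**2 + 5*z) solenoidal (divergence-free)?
No, ∇·F = 12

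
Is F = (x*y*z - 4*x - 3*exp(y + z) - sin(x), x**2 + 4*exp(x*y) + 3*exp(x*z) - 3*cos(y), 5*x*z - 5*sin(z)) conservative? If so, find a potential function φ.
No, ∇×F = (-3*x*exp(x*z), x*y - 5*z - 3*exp(y + z), -x*z + 2*x + 4*y*exp(x*y) + 3*z*exp(x*z) + 3*exp(y + z)) ≠ 0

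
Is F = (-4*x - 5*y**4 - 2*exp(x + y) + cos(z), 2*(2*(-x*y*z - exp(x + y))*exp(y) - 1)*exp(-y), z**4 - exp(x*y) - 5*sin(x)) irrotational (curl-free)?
No, ∇×F = (x*(4*y - exp(x*y)), y*exp(x*y) - sin(z) + 5*cos(x), 20*y**3 - 4*y*z - 2*exp(x + y))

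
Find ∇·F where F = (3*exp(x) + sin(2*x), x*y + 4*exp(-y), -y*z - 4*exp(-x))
x - y + 3*exp(x) + 2*cos(2*x) - 4*exp(-y)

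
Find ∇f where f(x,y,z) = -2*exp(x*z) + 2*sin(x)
(-2*z*exp(x*z) + 2*cos(x), 0, -2*x*exp(x*z))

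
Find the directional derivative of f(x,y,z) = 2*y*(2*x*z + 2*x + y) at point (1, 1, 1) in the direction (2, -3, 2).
-12*sqrt(17)/17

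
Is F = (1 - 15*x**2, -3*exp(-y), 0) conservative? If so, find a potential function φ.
Yes, F is conservative. φ = -5*x**3 + x + 3*exp(-y)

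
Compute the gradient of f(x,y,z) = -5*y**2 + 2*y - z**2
(0, 2 - 10*y, -2*z)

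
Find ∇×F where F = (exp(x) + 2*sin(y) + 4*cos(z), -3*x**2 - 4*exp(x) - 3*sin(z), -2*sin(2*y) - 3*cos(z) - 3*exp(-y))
(-4*cos(2*y) + 3*cos(z) + 3*exp(-y), -4*sin(z), -6*x - 4*exp(x) - 2*cos(y))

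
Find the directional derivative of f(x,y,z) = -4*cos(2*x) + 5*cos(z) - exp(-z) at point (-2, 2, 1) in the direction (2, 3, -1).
sqrt(14)*(-1 + 5*E*sin(1) - 16*E*sin(4))*exp(-1)/14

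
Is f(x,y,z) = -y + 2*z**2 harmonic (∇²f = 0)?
No, ∇²f = 4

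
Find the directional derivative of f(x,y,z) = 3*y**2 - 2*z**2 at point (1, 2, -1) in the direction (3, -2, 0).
-24*sqrt(13)/13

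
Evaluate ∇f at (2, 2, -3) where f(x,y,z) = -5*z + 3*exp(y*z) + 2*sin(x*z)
(-6*cos(6), -9*exp(-6), -5 + 6*exp(-6) + 4*cos(6))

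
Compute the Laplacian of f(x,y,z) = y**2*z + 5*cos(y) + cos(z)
2*z - 5*cos(y) - cos(z)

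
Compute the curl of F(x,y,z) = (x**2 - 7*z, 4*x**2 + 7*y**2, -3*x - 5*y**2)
(-10*y, -4, 8*x)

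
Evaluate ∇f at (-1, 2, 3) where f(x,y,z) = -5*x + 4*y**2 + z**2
(-5, 16, 6)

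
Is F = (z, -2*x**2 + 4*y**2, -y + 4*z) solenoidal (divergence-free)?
No, ∇·F = 8*y + 4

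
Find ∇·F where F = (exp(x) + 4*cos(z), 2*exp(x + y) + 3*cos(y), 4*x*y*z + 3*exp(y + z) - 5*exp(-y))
4*x*y + exp(x) + 2*exp(x + y) + 3*exp(y + z) - 3*sin(y)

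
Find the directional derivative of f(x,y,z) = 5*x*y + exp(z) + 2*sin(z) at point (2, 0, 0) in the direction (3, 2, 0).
20*sqrt(13)/13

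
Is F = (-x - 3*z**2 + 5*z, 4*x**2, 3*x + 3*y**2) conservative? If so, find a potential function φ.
No, ∇×F = (6*y, 2 - 6*z, 8*x) ≠ 0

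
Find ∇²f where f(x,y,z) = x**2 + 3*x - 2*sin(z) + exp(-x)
2*sin(z) + 2 + exp(-x)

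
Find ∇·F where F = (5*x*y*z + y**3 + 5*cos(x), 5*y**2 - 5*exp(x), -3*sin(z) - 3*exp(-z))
5*y*z + 10*y - 5*sin(x) - 3*cos(z) + 3*exp(-z)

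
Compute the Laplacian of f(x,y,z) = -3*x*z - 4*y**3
-24*y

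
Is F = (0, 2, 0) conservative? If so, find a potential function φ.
Yes, F is conservative. φ = 2*y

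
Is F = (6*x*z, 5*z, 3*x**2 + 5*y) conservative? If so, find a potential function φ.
Yes, F is conservative. φ = z*(3*x**2 + 5*y)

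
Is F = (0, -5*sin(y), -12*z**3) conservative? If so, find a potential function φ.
Yes, F is conservative. φ = -3*z**4 + 5*cos(y)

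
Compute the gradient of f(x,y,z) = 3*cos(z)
(0, 0, -3*sin(z))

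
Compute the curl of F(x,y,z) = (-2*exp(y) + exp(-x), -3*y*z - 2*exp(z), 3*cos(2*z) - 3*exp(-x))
(3*y + 2*exp(z), -3*exp(-x), 2*exp(y))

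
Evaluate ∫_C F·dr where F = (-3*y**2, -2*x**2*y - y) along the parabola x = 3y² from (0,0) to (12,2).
-266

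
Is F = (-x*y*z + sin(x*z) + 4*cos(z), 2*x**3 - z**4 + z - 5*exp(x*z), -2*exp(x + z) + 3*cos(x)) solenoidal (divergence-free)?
No, ∇·F = -y*z + z*cos(x*z) - 2*exp(x + z)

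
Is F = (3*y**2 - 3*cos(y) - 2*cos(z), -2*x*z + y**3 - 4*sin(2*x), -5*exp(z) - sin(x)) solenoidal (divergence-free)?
No, ∇·F = 3*y**2 - 5*exp(z)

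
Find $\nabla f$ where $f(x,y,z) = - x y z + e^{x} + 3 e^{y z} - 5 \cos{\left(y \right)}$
(-y*z + exp(x), -x*z + 3*z*exp(y*z) + 5*sin(y), y*(-x + 3*exp(y*z)))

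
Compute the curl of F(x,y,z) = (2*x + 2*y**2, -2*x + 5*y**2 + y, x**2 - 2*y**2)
(-4*y, -2*x, -4*y - 2)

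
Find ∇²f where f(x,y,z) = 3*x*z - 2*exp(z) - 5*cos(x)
-2*exp(z) + 5*cos(x)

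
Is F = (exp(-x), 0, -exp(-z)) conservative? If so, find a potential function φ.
Yes, F is conservative. φ = exp(-z) - exp(-x)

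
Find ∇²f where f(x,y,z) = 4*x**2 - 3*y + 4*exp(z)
4*exp(z) + 8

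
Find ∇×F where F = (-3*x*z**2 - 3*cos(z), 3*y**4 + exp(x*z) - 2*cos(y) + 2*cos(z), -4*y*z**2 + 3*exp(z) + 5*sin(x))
(-x*exp(x*z) - 4*z**2 + 2*sin(z), -6*x*z + 3*sin(z) - 5*cos(x), z*exp(x*z))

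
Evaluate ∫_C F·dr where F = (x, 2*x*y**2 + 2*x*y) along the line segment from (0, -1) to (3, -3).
-31/2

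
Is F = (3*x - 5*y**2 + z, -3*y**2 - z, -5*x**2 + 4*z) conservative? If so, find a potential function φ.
No, ∇×F = (1, 10*x + 1, 10*y) ≠ 0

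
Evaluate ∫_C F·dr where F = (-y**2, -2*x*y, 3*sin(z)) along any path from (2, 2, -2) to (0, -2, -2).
8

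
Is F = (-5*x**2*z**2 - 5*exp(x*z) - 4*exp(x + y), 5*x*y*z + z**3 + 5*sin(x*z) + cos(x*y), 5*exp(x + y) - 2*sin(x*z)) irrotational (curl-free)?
No, ∇×F = (-5*x*y - 5*x*cos(x*z) - 3*z**2 + 5*exp(x + y), -10*x**2*z - 5*x*exp(x*z) + 2*z*cos(x*z) - 5*exp(x + y), 5*y*z - y*sin(x*y) + 5*z*cos(x*z) + 4*exp(x + y))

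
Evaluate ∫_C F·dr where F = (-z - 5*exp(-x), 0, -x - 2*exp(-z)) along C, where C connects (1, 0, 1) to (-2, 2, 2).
-7*exp(-1) + 2*exp(-2) + 5 + 5*exp(2)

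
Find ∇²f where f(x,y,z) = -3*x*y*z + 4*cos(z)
-4*cos(z)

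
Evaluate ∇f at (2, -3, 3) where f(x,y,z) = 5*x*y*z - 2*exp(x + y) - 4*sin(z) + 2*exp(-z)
(-45 - 2*exp(-1), 30 - 2*exp(-1), -30 - 2*exp(-3) - 4*cos(3))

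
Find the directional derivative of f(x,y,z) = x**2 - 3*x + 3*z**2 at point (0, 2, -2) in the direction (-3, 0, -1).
21*sqrt(10)/10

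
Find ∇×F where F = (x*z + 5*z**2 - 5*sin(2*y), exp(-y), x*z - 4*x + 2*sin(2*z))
(0, x + 9*z + 4, 10*cos(2*y))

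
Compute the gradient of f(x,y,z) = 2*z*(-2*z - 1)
(0, 0, -8*z - 2)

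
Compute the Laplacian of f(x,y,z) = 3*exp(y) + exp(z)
3*exp(y) + exp(z)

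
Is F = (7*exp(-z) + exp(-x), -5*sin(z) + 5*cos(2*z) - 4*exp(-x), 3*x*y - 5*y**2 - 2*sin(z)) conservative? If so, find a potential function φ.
No, ∇×F = (3*x - 10*y + 10*sin(2*z) + 5*cos(z), -3*y - 7*exp(-z), 4*exp(-x)) ≠ 0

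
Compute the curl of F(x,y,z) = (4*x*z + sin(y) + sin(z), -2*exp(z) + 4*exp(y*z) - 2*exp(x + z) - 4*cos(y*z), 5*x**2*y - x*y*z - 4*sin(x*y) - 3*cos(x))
(5*x**2 - x*z - 4*x*cos(x*y) - 4*y*exp(y*z) - 4*y*sin(y*z) + 2*exp(z) + 2*exp(x + z), -10*x*y + 4*x + y*z + 4*y*cos(x*y) - 3*sin(x) + cos(z), -2*exp(x + z) - cos(y))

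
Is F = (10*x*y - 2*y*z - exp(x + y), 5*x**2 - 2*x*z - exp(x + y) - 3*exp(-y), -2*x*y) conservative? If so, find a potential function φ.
Yes, F is conservative. φ = 5*x**2*y - 2*x*y*z - exp(x + y) + 3*exp(-y)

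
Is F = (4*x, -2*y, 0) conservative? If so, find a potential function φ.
Yes, F is conservative. φ = 2*x**2 - y**2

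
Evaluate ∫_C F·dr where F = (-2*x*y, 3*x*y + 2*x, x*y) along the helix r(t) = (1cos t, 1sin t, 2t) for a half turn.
2 + pi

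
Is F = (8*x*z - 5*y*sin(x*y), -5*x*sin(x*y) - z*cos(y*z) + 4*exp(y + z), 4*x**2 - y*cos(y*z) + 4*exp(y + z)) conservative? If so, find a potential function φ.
Yes, F is conservative. φ = 4*x**2*z + 4*exp(y + z) - sin(y*z) + 5*cos(x*y)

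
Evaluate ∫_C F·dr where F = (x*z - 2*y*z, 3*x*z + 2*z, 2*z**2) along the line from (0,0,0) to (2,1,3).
27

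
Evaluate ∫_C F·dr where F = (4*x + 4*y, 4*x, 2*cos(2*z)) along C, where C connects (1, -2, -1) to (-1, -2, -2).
-sin(4) + sin(2) + 16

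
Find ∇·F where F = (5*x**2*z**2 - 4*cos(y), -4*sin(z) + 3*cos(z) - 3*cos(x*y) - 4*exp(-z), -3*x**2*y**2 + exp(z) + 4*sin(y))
10*x*z**2 + 3*x*sin(x*y) + exp(z)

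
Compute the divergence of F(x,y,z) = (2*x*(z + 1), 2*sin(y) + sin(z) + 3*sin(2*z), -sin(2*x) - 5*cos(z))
2*z + 5*sin(z) + 2*cos(y) + 2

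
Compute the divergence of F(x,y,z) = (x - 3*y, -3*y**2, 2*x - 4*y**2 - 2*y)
1 - 6*y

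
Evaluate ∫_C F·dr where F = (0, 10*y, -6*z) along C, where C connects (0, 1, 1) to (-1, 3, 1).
40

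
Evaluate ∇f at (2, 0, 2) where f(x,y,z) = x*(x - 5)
(-1, 0, 0)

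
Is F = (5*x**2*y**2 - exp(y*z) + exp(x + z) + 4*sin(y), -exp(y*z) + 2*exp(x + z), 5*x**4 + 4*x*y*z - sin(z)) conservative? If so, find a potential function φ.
No, ∇×F = (4*x*z + y*exp(y*z) - 2*exp(x + z), -20*x**3 - 4*y*z - y*exp(y*z) + exp(x + z), -10*x**2*y + z*exp(y*z) + 2*exp(x + z) - 4*cos(y)) ≠ 0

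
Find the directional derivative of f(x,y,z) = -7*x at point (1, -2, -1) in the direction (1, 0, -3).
-7*sqrt(10)/10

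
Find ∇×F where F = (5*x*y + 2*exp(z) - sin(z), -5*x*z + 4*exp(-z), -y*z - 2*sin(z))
(5*x - z + 4*exp(-z), 2*exp(z) - cos(z), -5*x - 5*z)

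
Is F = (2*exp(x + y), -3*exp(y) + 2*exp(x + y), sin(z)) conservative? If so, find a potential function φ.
Yes, F is conservative. φ = -3*exp(y) + 2*exp(x + y) - cos(z)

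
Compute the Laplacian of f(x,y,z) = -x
0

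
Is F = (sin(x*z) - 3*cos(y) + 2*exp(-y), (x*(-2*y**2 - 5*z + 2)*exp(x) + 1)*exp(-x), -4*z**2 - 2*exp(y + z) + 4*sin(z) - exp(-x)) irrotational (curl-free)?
No, ∇×F = (5*x - 2*exp(y + z), x*cos(x*z) - exp(-x), -2*y**2 - 5*z - 3*sin(y) + 2 + 2*exp(-y) - exp(-x))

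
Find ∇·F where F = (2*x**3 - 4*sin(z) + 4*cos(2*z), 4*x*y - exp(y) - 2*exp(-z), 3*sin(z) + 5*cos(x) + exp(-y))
6*x**2 + 4*x - exp(y) + 3*cos(z)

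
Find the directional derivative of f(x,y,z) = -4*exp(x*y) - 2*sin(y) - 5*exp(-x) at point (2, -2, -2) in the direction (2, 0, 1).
sqrt(5)*(16/5 + 2*exp(2))*exp(-4)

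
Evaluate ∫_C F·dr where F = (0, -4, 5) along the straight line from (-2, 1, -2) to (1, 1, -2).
0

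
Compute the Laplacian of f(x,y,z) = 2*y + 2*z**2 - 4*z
4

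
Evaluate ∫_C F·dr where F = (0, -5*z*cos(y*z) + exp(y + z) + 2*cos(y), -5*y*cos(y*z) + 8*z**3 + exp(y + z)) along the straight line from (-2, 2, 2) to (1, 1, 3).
5*sin(4) - 2*sin(2) - 5*sin(3) + 2*sin(1) + 130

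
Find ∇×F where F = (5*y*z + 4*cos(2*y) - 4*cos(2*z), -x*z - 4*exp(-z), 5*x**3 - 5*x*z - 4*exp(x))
(x - 4*exp(-z), -15*x**2 + 5*y + 5*z + 4*exp(x) + 8*sin(2*z), -6*z + 8*sin(2*y))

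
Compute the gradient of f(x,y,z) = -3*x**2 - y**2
(-6*x, -2*y, 0)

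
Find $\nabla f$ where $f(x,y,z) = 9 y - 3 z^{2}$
(0, 9, -6*z)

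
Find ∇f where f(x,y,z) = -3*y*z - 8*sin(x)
(-8*cos(x), -3*z, -3*y)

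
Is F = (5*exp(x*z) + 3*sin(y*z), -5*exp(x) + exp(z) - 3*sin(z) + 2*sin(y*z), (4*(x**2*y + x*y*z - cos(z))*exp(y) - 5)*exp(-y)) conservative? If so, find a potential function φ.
No, ∇×F = (4*x**2 + 4*x*z - 2*y*cos(y*z) - exp(z) + 3*cos(z) + 5*exp(-y), -8*x*y + 5*x*exp(x*z) - 4*y*z + 3*y*cos(y*z), -3*z*cos(y*z) - 5*exp(x)) ≠ 0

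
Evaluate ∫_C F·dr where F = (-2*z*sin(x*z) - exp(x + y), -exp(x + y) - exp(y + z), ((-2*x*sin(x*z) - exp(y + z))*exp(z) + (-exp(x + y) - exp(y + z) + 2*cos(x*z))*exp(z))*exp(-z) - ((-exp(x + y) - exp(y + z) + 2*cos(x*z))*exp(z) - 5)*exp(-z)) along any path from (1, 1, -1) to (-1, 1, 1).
10*sinh(1)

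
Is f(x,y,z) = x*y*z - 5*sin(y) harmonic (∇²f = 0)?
No, ∇²f = 5*sin(y)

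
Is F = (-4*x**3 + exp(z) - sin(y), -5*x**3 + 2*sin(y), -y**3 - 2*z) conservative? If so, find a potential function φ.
No, ∇×F = (-3*y**2, exp(z), -15*x**2 + cos(y)) ≠ 0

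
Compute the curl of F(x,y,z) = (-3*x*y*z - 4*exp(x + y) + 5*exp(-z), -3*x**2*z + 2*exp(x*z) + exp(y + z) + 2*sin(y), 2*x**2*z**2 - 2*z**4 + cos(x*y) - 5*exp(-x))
(3*x**2 - 2*x*exp(x*z) - x*sin(x*y) - exp(y + z), -3*x*y - 4*x*z**2 + y*sin(x*y) - 5*exp(-z) - 5*exp(-x), -3*x*z + 2*z*exp(x*z) + 4*exp(x + y))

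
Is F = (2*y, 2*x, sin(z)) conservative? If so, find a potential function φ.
Yes, F is conservative. φ = 2*x*y - cos(z)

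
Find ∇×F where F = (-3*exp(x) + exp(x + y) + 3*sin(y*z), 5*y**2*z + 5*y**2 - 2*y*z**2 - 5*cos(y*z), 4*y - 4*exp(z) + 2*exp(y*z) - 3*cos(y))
(-5*y**2 + 4*y*z - 5*y*sin(y*z) + 2*z*exp(y*z) + 3*sin(y) + 4, 3*y*cos(y*z), -3*z*cos(y*z) - exp(x + y))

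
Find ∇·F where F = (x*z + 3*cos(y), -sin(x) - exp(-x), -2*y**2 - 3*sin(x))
z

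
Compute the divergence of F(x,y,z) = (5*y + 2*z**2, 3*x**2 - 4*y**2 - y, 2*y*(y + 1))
-8*y - 1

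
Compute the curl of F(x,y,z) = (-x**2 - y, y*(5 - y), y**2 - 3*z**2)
(2*y, 0, 1)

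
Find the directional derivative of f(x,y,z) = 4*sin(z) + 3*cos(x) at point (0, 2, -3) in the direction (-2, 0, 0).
0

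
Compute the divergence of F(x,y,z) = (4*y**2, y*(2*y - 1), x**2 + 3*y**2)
4*y - 1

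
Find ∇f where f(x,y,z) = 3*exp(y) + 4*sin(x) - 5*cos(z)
(4*cos(x), 3*exp(y), 5*sin(z))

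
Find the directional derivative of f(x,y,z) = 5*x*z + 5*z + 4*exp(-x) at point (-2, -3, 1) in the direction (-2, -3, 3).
sqrt(22)*(-25 + 8*exp(2))/22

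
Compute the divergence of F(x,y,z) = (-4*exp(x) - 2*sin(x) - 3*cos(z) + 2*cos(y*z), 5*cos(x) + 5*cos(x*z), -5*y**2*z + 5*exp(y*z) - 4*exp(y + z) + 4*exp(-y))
-5*y**2 + 5*y*exp(y*z) - 4*exp(x) - 4*exp(y + z) - 2*cos(x)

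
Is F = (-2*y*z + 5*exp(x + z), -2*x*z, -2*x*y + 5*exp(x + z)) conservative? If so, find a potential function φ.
Yes, F is conservative. φ = -2*x*y*z + 5*exp(x + z)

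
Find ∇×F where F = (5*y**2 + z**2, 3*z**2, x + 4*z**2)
(-6*z, 2*z - 1, -10*y)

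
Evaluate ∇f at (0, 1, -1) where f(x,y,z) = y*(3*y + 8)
(0, 14, 0)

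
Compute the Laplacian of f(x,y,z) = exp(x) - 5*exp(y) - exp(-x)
exp(x) - 5*exp(y) - exp(-x)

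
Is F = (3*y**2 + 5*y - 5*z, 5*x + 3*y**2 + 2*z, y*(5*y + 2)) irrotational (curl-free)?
No, ∇×F = (10*y, -5, -6*y)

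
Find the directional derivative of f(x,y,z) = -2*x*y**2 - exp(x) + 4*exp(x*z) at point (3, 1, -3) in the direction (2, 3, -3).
sqrt(22)*(-exp(12) - 20*exp(9) - 30)*exp(-9)/11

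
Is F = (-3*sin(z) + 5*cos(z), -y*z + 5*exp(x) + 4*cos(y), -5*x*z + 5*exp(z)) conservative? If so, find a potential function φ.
No, ∇×F = (y, 5*z - 5*sin(z) - 3*cos(z), 5*exp(x)) ≠ 0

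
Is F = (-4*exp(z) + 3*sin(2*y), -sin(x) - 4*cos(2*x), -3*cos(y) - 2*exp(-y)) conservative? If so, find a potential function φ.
No, ∇×F = (3*sin(y) + 2*exp(-y), -4*exp(z), 8*sin(2*x) - cos(x) - 6*cos(2*y)) ≠ 0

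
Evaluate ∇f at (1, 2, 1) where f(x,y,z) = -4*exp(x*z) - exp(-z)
(-4*E, 0, (1 - 4*exp(2))*exp(-1))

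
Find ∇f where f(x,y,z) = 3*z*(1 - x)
(-3*z, 0, 3 - 3*x)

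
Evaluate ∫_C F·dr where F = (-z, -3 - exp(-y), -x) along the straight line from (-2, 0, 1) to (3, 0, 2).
-8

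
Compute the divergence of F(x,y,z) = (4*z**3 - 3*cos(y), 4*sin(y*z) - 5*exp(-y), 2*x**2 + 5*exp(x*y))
4*z*cos(y*z) + 5*exp(-y)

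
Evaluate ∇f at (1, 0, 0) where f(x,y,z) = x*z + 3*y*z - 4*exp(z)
(0, 0, -3)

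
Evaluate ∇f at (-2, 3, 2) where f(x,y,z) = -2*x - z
(-2, 0, -1)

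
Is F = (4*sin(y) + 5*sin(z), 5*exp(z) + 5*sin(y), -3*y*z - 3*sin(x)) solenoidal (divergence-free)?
No, ∇·F = -3*y + 5*cos(y)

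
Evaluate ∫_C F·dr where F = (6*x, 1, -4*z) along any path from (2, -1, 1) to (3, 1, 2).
11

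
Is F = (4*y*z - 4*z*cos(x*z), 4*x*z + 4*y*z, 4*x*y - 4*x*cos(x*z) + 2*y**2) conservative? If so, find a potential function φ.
Yes, F is conservative. φ = 4*x*y*z + 2*y**2*z - 4*sin(x*z)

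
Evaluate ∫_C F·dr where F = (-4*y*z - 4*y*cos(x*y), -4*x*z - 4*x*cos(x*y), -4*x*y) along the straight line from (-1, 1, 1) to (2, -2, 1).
-4*sin(1) + 4*sin(4) + 12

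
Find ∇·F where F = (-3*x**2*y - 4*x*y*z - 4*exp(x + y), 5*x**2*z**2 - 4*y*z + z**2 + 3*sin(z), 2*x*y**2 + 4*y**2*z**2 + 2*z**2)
-6*x*y + 8*y**2*z - 4*y*z - 4*exp(x + y)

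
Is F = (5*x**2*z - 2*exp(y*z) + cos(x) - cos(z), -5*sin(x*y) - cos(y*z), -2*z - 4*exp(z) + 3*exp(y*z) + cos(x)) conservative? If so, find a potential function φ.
No, ∇×F = (-y*sin(y*z) + 3*z*exp(y*z), 5*x**2 - 2*y*exp(y*z) + sin(x) + sin(z), -5*y*cos(x*y) + 2*z*exp(y*z)) ≠ 0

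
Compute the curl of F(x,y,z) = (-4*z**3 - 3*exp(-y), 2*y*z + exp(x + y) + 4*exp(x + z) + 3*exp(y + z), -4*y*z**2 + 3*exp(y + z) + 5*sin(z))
(-2*y - 4*z**2 - 4*exp(x + z), -12*z**2, ((exp(x + y) + 4*exp(x + z))*exp(y) - 3)*exp(-y))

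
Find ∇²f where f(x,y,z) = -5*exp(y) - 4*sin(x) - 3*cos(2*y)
-5*exp(y) + 4*sin(x) + 12*cos(2*y)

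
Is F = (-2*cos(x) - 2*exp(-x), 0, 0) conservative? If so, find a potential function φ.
Yes, F is conservative. φ = -2*sin(x) + 2*exp(-x)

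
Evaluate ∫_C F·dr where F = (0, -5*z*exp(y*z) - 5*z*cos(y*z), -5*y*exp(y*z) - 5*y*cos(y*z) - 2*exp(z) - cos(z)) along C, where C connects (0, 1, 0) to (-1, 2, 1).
-5*exp(2) - 2*E - 5*sin(2) - sin(1) + 7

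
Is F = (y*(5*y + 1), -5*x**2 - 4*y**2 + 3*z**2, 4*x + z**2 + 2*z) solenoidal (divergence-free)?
No, ∇·F = -8*y + 2*z + 2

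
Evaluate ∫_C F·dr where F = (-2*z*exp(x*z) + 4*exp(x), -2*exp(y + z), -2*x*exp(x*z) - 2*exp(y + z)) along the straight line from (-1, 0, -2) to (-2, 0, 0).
-4 - 4*exp(-1) + 6*exp(-2) + 2*exp(2)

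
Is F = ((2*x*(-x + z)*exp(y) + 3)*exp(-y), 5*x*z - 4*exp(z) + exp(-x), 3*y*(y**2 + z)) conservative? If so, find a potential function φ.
No, ∇×F = (-5*x + 9*y**2 + 3*z + 4*exp(z), 2*x, 5*z + 3*exp(-y) - exp(-x)) ≠ 0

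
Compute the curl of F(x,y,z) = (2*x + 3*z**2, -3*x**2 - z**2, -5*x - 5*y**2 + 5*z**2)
(-10*y + 2*z, 6*z + 5, -6*x)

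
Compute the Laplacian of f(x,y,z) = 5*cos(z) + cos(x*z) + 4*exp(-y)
-x**2*cos(x*z) - z**2*cos(x*z) - 5*cos(z) + 4*exp(-y)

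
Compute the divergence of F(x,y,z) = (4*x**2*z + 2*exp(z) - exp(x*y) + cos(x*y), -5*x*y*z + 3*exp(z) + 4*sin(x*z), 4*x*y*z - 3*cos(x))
4*x*y + 3*x*z - y*exp(x*y) - y*sin(x*y)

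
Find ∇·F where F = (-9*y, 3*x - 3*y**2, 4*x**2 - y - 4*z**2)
-6*y - 8*z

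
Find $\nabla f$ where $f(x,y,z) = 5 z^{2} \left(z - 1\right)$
(0, 0, 5*z*(3*z - 2))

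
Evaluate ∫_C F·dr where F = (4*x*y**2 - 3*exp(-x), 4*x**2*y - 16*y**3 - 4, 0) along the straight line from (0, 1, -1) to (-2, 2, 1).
-35 + 3*exp(2)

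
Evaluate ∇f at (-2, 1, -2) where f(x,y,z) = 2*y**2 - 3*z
(0, 4, -3)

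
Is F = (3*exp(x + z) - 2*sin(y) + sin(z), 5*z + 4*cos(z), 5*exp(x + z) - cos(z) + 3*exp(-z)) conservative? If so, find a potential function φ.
No, ∇×F = (4*sin(z) - 5, -2*exp(x + z) + cos(z), 2*cos(y)) ≠ 0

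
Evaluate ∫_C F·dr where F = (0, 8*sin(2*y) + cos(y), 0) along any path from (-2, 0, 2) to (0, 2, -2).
sin(2) - 4*cos(4) + 4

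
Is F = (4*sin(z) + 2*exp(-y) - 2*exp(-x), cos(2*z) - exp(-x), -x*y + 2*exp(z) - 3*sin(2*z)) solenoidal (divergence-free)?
No, ∇·F = 2*exp(z) - 6*cos(2*z) + 2*exp(-x)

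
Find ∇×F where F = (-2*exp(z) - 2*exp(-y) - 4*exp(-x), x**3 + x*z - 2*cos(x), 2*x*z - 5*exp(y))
(-x - 5*exp(y), -2*z - 2*exp(z), 3*x**2 + z + 2*sin(x) - 2*exp(-y))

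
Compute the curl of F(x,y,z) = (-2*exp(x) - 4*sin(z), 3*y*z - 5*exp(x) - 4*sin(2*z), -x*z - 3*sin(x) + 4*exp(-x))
(-3*y + 8*cos(2*z), z + 3*cos(x) - 4*cos(z) + 4*exp(-x), -5*exp(x))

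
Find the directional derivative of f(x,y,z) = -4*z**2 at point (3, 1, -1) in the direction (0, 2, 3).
24*sqrt(13)/13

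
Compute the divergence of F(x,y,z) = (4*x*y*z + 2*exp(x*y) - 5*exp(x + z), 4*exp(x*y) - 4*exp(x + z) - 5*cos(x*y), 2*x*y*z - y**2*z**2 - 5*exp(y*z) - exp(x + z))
2*x*y + 4*x*exp(x*y) + 5*x*sin(x*y) - 2*y**2*z + 4*y*z + 2*y*exp(x*y) - 5*y*exp(y*z) - 6*exp(x + z)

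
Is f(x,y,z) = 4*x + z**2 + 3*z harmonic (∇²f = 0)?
No, ∇²f = 2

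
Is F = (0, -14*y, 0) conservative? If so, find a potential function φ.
Yes, F is conservative. φ = -7*y**2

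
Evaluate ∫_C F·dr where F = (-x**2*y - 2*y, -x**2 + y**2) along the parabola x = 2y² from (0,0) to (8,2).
-35368/105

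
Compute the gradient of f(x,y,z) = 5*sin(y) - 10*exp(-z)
(0, 5*cos(y), 10*exp(-z))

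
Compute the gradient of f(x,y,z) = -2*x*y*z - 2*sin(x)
(-2*y*z - 2*cos(x), -2*x*z, -2*x*y)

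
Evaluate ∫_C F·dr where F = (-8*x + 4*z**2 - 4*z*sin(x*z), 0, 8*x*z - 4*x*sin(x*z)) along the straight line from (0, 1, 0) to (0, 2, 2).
0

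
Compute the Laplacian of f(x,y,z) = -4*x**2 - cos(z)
cos(z) - 8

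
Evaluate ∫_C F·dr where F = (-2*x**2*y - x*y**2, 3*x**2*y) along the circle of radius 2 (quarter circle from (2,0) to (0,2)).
2*pi + 16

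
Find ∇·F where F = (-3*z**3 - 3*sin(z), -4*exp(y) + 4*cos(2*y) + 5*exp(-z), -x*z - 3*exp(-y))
-x - 4*exp(y) - 8*sin(2*y)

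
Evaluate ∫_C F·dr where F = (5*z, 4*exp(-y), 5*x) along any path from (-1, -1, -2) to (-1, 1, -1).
-5 + 8*sinh(1)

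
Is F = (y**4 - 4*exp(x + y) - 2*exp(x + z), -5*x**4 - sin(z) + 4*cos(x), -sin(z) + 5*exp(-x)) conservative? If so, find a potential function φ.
No, ∇×F = (cos(z), (5 - 2*exp(2*x + z))*exp(-x), -20*x**3 - 4*y**3 + 4*exp(x + y) - 4*sin(x)) ≠ 0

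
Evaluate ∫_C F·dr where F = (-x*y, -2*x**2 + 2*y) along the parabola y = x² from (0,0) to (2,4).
-4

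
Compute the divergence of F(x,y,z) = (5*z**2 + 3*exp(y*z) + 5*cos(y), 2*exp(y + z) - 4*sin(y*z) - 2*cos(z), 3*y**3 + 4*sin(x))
-4*z*cos(y*z) + 2*exp(y + z)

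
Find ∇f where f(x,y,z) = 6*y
(0, 6, 0)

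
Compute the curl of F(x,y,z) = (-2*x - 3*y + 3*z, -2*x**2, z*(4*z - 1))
(0, 3, 3 - 4*x)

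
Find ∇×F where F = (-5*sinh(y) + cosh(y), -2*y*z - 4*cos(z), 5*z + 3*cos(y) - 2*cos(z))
(2*y - 3*sin(y) - 4*sin(z), 0, -sinh(y) + 5*cosh(y))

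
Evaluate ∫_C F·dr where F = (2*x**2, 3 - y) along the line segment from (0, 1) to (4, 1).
128/3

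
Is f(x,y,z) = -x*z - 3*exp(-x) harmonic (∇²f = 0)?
No, ∇²f = -3*exp(-x)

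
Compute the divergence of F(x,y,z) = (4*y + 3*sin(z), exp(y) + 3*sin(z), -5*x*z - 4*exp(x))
-5*x + exp(y)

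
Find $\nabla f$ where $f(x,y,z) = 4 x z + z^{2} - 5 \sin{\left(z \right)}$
(4*z, 0, 4*x + 2*z - 5*cos(z))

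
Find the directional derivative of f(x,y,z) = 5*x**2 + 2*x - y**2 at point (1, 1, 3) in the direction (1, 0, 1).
6*sqrt(2)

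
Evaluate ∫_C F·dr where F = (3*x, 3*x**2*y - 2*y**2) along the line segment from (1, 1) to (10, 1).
297/2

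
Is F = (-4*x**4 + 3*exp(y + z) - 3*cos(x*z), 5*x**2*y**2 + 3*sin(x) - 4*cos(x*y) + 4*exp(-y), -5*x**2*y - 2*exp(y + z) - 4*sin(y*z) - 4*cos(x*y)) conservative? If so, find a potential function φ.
No, ∇×F = (-5*x**2 + 4*x*sin(x*y) - 4*z*cos(y*z) - 2*exp(y + z), 10*x*y + 3*x*sin(x*z) - 4*y*sin(x*y) + 3*exp(y + z), 10*x*y**2 + 4*y*sin(x*y) - 3*exp(y + z) + 3*cos(x)) ≠ 0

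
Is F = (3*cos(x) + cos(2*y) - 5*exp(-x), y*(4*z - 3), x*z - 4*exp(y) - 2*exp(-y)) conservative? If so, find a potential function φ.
No, ∇×F = (-4*y - 4*exp(y) + 2*exp(-y), -z, 2*sin(2*y)) ≠ 0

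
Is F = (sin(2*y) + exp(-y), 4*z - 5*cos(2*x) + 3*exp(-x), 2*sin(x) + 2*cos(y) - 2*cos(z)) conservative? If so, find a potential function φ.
No, ∇×F = (-2*sin(y) - 4, -2*cos(x), 10*sin(2*x) - 2*cos(2*y) + exp(-y) - 3*exp(-x)) ≠ 0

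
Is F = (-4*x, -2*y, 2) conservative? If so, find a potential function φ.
Yes, F is conservative. φ = -2*x**2 - y**2 + 2*z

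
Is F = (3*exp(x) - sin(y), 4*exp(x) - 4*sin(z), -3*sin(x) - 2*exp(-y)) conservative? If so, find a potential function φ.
No, ∇×F = (4*cos(z) + 2*exp(-y), 3*cos(x), 4*exp(x) + cos(y)) ≠ 0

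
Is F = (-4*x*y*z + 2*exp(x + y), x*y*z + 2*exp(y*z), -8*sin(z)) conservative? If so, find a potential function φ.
No, ∇×F = (y*(-x - 2*exp(y*z)), -4*x*y, 4*x*z + y*z - 2*exp(x + y)) ≠ 0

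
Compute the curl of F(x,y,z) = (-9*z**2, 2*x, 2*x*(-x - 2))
(0, 4*x - 18*z + 4, 2)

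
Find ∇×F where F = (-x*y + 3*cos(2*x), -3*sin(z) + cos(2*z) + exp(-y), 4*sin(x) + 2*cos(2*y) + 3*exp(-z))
(-4*sin(2*y) + 2*sin(2*z) + 3*cos(z), -4*cos(x), x)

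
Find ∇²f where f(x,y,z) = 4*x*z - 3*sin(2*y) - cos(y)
(24*sin(y) + 1)*cos(y)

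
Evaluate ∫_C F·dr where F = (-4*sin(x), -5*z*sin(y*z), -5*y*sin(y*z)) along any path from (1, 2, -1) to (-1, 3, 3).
5*cos(9) - 5*cos(2)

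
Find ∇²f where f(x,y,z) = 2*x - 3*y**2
-6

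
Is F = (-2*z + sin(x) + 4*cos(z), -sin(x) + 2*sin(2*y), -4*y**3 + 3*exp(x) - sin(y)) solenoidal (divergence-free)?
No, ∇·F = cos(x) + 4*cos(2*y)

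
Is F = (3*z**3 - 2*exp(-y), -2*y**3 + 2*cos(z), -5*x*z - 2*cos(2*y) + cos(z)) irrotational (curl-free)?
No, ∇×F = (4*sin(2*y) + 2*sin(z), z*(9*z + 5), -2*exp(-y))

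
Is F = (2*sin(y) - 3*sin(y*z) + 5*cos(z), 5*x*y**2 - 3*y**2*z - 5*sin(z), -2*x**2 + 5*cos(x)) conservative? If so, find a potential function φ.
No, ∇×F = (3*y**2 + 5*cos(z), 4*x - 3*y*cos(y*z) + 5*sin(x) - 5*sin(z), 5*y**2 + 3*z*cos(y*z) - 2*cos(y)) ≠ 0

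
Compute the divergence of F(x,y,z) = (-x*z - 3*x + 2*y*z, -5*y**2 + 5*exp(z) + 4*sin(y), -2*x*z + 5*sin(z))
-2*x - 10*y - z + 4*cos(y) + 5*cos(z) - 3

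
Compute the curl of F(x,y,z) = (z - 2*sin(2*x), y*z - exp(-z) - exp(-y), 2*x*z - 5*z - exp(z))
(-y - exp(-z), 1 - 2*z, 0)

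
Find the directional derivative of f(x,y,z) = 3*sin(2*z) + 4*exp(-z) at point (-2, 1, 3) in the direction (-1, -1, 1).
sqrt(3)*(-4/3 + 2*exp(3)*cos(6))*exp(-3)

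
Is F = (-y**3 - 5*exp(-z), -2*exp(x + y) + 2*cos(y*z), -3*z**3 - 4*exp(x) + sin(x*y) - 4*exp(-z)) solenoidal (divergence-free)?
No, ∇·F = -9*z**2 - 2*z*sin(y*z) - 2*exp(x + y) + 4*exp(-z)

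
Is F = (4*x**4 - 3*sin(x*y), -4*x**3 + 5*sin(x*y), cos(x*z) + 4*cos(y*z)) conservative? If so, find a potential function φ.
No, ∇×F = (-4*z*sin(y*z), z*sin(x*z), -12*x**2 + 3*x*cos(x*y) + 5*y*cos(x*y)) ≠ 0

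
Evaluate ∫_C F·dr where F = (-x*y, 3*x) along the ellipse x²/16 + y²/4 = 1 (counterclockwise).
24*pi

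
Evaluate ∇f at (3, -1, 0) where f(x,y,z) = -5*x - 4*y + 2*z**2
(-5, -4, 0)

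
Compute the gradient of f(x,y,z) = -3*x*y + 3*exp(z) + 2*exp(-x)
(-3*y - 2*exp(-x), -3*x, 3*exp(z))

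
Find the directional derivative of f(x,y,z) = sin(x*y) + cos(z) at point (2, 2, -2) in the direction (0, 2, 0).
2*cos(4)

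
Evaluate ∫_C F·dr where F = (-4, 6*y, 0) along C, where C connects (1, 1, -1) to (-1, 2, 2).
17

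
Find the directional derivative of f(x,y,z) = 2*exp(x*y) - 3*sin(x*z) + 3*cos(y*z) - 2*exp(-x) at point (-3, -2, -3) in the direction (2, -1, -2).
-2*exp(6)/3 - 7*sin(6) + 4*exp(3)/3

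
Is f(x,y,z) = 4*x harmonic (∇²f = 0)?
Yes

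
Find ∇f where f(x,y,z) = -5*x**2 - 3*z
(-10*x, 0, -3)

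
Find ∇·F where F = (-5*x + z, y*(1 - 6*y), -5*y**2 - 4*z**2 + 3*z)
-12*y - 8*z - 1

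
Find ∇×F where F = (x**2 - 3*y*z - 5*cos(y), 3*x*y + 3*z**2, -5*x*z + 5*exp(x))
(-6*z, -3*y + 5*z - 5*exp(x), 3*y + 3*z - 5*sin(y))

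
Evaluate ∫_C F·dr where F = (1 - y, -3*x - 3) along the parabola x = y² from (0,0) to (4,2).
-46/3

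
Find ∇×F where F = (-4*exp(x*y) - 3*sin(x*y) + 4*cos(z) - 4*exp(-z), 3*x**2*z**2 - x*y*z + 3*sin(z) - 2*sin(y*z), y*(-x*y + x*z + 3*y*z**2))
(-6*x**2*z - x*y + x*z + 6*y*z**2 + 2*y*cos(y*z) - 3*cos(z), y**2 - y*z - 4*sin(z) + 4*exp(-z), 6*x*z**2 + 4*x*exp(x*y) + 3*x*cos(x*y) - y*z)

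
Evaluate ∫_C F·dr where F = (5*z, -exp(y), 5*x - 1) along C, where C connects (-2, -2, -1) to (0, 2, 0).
-11 - 2*sinh(2)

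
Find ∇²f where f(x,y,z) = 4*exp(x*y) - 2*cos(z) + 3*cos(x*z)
4*x**2*exp(x*y) - 3*x**2*cos(x*z) + 4*y**2*exp(x*y) - 3*z**2*cos(x*z) + 2*cos(z)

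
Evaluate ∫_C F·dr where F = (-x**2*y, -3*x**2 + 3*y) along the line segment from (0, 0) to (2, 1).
-9/2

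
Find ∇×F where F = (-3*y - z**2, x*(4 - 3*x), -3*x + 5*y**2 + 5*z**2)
(10*y, 3 - 2*z, 7 - 6*x)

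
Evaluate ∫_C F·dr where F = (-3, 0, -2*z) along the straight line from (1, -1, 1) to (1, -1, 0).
1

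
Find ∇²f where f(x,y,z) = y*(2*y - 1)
4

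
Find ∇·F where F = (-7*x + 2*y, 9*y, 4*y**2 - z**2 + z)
3 - 2*z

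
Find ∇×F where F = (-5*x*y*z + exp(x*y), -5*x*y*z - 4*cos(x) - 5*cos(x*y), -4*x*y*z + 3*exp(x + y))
(5*x*y - 4*x*z + 3*exp(x + y), -5*x*y + 4*y*z - 3*exp(x + y), 5*x*z - x*exp(x*y) - 5*y*z + 5*y*sin(x*y) + 4*sin(x))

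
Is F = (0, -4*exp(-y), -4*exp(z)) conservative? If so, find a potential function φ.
Yes, F is conservative. φ = -4*exp(z) + 4*exp(-y)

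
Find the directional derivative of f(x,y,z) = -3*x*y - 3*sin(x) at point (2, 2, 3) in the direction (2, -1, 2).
-2 - 2*cos(2)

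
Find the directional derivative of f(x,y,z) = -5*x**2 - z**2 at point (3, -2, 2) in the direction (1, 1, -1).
-26*sqrt(3)/3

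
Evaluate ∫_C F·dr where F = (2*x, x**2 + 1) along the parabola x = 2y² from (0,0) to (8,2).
458/5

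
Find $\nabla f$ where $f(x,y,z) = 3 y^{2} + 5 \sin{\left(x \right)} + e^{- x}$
(5*cos(x) - exp(-x), 6*y, 0)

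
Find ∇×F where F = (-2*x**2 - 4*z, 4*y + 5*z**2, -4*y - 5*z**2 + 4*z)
(-10*z - 4, -4, 0)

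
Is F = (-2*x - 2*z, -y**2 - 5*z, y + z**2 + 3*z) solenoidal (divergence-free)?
No, ∇·F = -2*y + 2*z + 1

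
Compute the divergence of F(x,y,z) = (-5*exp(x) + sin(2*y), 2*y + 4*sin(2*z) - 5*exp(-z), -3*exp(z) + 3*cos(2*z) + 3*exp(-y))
-5*exp(x) - 3*exp(z) - 6*sin(2*z) + 2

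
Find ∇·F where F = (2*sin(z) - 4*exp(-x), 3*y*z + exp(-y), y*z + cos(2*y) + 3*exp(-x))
y + 3*z - exp(-y) + 4*exp(-x)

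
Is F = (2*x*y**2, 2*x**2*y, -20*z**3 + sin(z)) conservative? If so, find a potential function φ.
Yes, F is conservative. φ = x**2*y**2 - 5*z**4 - cos(z)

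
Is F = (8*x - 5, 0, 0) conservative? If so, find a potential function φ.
Yes, F is conservative. φ = x*(4*x - 5)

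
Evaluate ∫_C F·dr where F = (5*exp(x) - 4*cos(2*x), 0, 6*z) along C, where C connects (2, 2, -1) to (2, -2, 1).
0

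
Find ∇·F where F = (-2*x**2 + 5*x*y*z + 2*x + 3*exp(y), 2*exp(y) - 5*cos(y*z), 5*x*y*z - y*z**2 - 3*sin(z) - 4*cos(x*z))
5*x*y + 4*x*sin(x*z) - 4*x + 3*y*z + 5*z*sin(y*z) + 2*exp(y) - 3*cos(z) + 2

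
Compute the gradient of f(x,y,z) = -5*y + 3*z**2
(0, -5, 6*z)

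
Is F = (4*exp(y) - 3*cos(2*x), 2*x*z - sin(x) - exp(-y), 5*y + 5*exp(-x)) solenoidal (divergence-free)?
No, ∇·F = 6*sin(2*x) + exp(-y)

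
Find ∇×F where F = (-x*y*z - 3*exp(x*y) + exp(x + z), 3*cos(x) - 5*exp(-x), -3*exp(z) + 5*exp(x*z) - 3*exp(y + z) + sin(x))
(-3*exp(y + z), -x*y - 5*z*exp(x*z) + exp(x + z) - cos(x), x*z + 3*x*exp(x*y) - 3*sin(x) + 5*exp(-x))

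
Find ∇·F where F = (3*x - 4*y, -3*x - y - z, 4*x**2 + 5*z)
7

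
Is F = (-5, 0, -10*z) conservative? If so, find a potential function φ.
Yes, F is conservative. φ = -5*x - 5*z**2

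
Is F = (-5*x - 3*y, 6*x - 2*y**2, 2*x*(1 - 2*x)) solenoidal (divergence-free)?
No, ∇·F = -4*y - 5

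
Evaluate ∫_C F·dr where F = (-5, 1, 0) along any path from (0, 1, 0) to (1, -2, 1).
-8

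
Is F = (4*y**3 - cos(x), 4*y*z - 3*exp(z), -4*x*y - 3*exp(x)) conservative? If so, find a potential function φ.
No, ∇×F = (-4*x - 4*y + 3*exp(z), 4*y + 3*exp(x), -12*y**2) ≠ 0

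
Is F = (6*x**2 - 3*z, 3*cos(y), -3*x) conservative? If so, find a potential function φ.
Yes, F is conservative. φ = 2*x**3 - 3*x*z + 3*sin(y)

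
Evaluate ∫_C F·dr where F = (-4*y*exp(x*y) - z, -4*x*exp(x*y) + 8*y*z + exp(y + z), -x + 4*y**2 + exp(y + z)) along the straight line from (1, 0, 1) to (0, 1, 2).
-E + 9 + exp(3)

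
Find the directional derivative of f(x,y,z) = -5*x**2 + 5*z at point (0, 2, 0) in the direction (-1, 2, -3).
-15*sqrt(14)/14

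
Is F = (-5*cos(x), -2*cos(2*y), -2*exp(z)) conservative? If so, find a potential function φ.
Yes, F is conservative. φ = -2*exp(z) - 5*sin(x) - sin(2*y)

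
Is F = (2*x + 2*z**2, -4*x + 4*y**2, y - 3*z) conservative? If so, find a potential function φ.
No, ∇×F = (1, 4*z, -4) ≠ 0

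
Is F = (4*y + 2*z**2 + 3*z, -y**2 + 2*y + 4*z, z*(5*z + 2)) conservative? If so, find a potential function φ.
No, ∇×F = (-4, 4*z + 3, -4) ≠ 0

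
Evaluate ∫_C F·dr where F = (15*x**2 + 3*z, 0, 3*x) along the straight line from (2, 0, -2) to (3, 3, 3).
134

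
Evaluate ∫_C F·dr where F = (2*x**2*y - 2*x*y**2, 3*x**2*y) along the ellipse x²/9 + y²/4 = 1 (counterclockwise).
-27*pi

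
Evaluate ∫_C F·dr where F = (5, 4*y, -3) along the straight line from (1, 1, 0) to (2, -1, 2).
-1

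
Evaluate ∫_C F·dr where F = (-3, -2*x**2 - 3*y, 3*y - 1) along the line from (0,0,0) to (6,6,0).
-216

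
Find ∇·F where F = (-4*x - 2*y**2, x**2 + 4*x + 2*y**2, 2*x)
4*y - 4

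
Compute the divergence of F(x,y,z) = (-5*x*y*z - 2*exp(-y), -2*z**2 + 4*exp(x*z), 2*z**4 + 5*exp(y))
z*(-5*y + 8*z**2)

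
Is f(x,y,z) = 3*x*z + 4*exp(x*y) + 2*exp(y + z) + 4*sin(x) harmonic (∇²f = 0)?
No, ∇²f = 4*x**2*exp(x*y) + 4*y**2*exp(x*y) + 4*exp(y + z) - 4*sin(x)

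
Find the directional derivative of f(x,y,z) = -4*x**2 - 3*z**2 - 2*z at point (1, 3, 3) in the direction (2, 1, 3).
-38*sqrt(14)/7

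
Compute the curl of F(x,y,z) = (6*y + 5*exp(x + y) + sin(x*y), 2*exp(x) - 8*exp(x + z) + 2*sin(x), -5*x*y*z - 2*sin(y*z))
(-5*x*z - 2*z*cos(y*z) + 8*exp(x + z), 5*y*z, -x*cos(x*y) + 2*exp(x) - 5*exp(x + y) - 8*exp(x + z) + 2*cos(x) - 6)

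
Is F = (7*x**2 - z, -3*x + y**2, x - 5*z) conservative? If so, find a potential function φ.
No, ∇×F = (0, -2, -3) ≠ 0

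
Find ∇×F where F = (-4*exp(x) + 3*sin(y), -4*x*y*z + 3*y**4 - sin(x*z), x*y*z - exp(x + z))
(x*(4*y + z + cos(x*z)), -y*z + exp(x + z), -4*y*z - z*cos(x*z) - 3*cos(y))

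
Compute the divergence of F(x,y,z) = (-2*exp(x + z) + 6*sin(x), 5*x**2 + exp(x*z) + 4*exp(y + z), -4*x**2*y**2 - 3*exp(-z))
(2*(-exp(x + z) + 2*exp(y + z) + 3*cos(x))*exp(z) + 3)*exp(-z)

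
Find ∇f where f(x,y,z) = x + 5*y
(1, 5, 0)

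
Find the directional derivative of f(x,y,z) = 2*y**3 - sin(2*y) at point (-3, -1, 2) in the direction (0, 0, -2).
0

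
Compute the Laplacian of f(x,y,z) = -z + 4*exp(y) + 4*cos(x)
4*exp(y) - 4*cos(x)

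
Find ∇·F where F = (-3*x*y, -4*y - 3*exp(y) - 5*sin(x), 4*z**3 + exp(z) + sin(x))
-3*y + 12*z**2 - 3*exp(y) + exp(z) - 4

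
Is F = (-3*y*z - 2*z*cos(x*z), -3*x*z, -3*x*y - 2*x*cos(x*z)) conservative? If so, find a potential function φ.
Yes, F is conservative. φ = -3*x*y*z - 2*sin(x*z)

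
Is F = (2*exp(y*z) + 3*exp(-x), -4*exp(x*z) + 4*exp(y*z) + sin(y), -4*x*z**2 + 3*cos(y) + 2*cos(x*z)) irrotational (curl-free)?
No, ∇×F = (4*x*exp(x*z) - 4*y*exp(y*z) - 3*sin(y), 2*y*exp(y*z) + 4*z**2 + 2*z*sin(x*z), 2*z*(-2*exp(x*z) - exp(y*z)))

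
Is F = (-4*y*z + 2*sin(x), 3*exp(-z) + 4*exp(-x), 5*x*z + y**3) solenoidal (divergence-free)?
No, ∇·F = 5*x + 2*cos(x)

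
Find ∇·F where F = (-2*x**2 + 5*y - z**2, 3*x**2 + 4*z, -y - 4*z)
-4*x - 4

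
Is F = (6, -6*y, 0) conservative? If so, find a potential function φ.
Yes, F is conservative. φ = 6*x - 3*y**2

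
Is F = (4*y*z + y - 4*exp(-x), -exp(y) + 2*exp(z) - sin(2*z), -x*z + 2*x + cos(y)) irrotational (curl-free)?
No, ∇×F = (-2*exp(z) - sin(y) + 2*cos(2*z), 4*y + z - 2, -4*z - 1)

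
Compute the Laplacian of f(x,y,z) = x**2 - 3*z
2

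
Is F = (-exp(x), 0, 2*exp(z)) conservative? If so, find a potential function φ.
Yes, F is conservative. φ = -exp(x) + 2*exp(z)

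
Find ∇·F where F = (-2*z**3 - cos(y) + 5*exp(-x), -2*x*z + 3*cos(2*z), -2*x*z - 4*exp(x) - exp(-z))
-2*x + exp(-z) - 5*exp(-x)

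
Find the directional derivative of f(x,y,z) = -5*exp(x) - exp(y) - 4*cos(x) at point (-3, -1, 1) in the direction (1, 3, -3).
-sqrt(19)*(5 + 4*exp(3)*sin(3) + 3*exp(2))*exp(-3)/19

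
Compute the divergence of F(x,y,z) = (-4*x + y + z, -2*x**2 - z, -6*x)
-4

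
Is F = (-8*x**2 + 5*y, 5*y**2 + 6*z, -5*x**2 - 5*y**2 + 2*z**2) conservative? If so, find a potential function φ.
No, ∇×F = (-10*y - 6, 10*x, -5) ≠ 0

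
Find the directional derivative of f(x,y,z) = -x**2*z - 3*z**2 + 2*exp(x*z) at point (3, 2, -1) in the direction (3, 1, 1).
15*sqrt(11)/11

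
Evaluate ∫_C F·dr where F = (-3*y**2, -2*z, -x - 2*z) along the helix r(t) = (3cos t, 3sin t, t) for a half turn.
120 - pi**2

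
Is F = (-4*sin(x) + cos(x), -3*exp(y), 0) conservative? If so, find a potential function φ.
Yes, F is conservative. φ = -3*exp(y) + sin(x) + 4*cos(x)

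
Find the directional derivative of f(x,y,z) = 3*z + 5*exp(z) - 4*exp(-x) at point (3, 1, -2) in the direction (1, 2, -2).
-2 - 10*exp(-2)/3 + 4*exp(-3)/3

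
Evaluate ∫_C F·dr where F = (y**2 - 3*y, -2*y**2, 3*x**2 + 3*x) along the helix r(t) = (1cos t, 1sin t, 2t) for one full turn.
9*pi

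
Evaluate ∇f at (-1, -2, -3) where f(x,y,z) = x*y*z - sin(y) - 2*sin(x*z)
(6*cos(3) + 6, 3 - cos(2), 2*cos(3) + 2)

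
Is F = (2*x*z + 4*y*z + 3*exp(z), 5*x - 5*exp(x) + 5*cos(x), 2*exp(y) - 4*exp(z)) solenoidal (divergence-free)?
No, ∇·F = 2*z - 4*exp(z)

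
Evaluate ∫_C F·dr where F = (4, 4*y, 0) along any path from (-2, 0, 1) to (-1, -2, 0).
12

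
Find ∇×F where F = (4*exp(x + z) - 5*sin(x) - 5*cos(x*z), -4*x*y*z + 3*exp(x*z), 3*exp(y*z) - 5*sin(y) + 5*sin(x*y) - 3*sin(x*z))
(4*x*y - 3*x*exp(x*z) + 5*x*cos(x*y) + 3*z*exp(y*z) - 5*cos(y), 5*x*sin(x*z) - 5*y*cos(x*y) + 3*z*cos(x*z) + 4*exp(x + z), z*(-4*y + 3*exp(x*z)))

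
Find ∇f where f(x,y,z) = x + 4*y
(1, 4, 0)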